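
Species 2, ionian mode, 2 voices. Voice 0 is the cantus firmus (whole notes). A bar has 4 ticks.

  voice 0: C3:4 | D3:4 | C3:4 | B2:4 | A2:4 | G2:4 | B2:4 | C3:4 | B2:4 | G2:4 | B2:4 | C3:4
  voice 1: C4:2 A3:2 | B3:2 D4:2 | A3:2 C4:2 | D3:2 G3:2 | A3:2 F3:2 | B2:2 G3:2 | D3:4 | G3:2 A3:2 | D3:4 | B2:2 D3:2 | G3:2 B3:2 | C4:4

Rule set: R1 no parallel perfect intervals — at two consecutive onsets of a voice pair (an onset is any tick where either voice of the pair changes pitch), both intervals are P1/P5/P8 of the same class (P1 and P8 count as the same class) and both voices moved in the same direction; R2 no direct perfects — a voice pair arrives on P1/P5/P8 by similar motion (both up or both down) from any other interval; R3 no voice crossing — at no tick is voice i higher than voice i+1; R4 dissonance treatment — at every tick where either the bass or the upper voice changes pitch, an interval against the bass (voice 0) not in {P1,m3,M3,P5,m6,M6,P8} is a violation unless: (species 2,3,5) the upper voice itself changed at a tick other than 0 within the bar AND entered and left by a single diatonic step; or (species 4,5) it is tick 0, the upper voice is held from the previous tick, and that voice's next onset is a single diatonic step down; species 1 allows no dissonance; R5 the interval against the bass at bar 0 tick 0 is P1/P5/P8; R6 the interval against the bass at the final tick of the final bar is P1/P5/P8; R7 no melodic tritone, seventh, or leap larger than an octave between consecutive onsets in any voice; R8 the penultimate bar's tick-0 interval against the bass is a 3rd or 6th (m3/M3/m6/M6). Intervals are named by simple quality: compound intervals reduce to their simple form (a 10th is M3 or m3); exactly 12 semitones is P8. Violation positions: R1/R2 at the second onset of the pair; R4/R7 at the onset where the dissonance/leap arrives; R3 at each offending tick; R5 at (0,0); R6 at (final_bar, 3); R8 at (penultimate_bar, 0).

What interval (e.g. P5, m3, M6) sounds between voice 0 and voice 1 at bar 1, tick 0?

voice 0=D3 voice 1=B3 -> M6

M6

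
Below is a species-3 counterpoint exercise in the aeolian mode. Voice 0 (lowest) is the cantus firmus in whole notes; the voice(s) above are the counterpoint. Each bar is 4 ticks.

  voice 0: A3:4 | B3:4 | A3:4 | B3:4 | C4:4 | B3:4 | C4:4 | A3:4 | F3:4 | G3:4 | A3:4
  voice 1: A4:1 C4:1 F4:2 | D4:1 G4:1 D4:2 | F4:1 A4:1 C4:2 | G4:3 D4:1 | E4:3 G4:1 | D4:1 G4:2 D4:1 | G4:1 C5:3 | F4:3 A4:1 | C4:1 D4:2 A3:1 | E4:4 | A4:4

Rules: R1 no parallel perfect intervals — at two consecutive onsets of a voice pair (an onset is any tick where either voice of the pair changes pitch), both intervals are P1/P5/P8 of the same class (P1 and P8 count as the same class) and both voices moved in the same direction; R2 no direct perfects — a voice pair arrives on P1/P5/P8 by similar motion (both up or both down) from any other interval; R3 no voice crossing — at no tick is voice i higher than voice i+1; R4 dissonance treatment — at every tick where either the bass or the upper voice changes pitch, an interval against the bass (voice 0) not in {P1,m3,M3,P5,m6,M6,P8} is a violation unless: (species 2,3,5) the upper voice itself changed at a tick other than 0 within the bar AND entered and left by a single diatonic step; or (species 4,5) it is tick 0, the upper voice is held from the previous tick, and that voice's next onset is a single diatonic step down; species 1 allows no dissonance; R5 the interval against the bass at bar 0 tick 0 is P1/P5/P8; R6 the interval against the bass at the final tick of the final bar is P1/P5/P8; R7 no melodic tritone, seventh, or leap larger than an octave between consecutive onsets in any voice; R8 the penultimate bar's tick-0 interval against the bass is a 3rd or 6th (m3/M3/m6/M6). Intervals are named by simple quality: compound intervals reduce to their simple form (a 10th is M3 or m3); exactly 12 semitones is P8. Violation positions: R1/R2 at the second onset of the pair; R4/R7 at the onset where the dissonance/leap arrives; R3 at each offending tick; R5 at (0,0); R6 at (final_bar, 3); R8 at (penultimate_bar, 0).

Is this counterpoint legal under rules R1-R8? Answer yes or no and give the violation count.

No (3 violations)

bar 0: v0=A3 v1=A4 (P8)
bar 1: v0=B3 v1=D4 (m3)
bar 2: v0=A3 v1=F4 (m6)
bar 3: v0=B3 v1=G4 (m6)
bar 4: v0=C4 v1=E4 (M3)
bar 5: v0=B3 v1=D4 (m3)
bar 6: v0=C4 v1=G4 (P5)
bar 7: v0=A3 v1=F4 (m6)
bar 8: v0=F3 v1=C4 (P5)
bar 9: v0=G3 v1=E4 (M6)
bar 10: v0=A3 v1=A4 (P8)
  R2 @ bar6.0: B3/D4 m3 -> C4/G4 P5 similar
  R2 @ bar8.0: A3/A4 P8 -> F3/C4 P5 similar
  R2 @ bar10.0: G3/E4 M6 -> A3/A4 P8 similar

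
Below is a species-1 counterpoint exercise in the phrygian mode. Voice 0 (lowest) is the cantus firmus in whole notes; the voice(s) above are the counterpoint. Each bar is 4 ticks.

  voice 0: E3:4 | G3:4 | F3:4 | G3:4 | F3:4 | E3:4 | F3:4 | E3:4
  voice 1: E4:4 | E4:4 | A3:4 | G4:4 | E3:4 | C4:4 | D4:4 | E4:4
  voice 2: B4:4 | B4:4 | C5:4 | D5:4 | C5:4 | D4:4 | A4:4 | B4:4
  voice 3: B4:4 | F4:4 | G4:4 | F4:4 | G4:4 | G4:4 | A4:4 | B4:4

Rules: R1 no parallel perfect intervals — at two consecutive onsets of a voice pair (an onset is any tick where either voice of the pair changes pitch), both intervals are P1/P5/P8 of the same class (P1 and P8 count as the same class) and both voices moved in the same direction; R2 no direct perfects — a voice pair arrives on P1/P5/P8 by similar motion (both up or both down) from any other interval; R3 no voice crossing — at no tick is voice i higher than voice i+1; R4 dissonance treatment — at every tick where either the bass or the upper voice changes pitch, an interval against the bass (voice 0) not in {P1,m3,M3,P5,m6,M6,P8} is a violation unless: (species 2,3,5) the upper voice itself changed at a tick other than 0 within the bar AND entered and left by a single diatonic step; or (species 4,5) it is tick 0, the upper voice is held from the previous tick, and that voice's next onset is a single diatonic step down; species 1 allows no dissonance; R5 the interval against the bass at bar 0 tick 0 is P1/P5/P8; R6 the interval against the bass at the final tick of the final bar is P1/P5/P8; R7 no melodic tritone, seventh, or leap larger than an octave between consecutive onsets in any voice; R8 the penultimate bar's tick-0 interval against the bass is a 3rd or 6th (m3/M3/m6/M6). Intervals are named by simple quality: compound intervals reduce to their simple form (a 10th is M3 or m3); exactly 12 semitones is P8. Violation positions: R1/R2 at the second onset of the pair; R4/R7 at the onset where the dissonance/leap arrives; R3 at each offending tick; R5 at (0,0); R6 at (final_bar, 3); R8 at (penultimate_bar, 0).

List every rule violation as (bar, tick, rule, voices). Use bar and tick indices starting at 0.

bar 0: v0=E3 v1=E4 v2=B4 v3=B4 downbeat P5
bar 1: v0=G3 v1=E4 v2=B4 v3=F4 downbeat m7
bar 2: v0=F3 v1=A3 v2=C5 v3=G4 downbeat M2
bar 3: v0=G3 v1=G4 v2=D5 v3=F4 downbeat m7
bar 4: v0=F3 v1=E3 v2=C5 v3=G4 downbeat M2
bar 5: v0=E3 v1=C4 v2=D4 v3=G4 downbeat m3
bar 6: v0=F3 v1=D4 v2=A4 v3=A4 downbeat M3
bar 7: v0=E3 v1=E4 v2=B4 v3=B4 downbeat P5
  -> R3 @ bar 1 tick 0 v(2, 3): B4 above F4
  -> R4 @ bar 1 tick 0 v(0, 3): G3/F4 m7 untreated
  -> R7 @ bar 1 tick 0 v(3,): B4->F4 leap 6st
  -> R3 @ bar 1 tick 1 v(2, 3): B4 above F4
  -> R3 @ bar 1 tick 2 v(2, 3): B4 above F4
  -> R3 @ bar 1 tick 3 v(2, 3): B4 above F4
  -> R3 @ bar 2 tick 0 v(2, 3): C5 above G4
  -> R4 @ bar 2 tick 0 v(0, 3): F3/G4 M2 untreated
  -> R3 @ bar 2 tick 1 v(2, 3): C5 above G4
  -> R3 @ bar 2 tick 2 v(2, 3): C5 above G4
  -> R3 @ bar 2 tick 3 v(2, 3): C5 above G4
  -> R1 @ bar 3 tick 0 v(0, 2): F3/C5 P5 -> G3/D5 P5 similar
  -> R2 @ bar 3 tick 0 v(0, 1): F3/A3 M3 -> G3/G4 P8 similar
  -> R2 @ bar 3 tick 0 v(1, 2): A3/C5 m3 -> G4/D5 P5 similar
  -> R3 @ bar 3 tick 0 v(2, 3): D5 above F4
  -> R4 @ bar 3 tick 0 v(0, 3): G3/F4 m7 untreated
  -> R7 @ bar 3 tick 0 v(1,): A3->G4 leap 10st
  -> R3 @ bar 3 tick 1 v(2, 3): D5 above F4
  -> R3 @ bar 3 tick 2 v(2, 3): D5 above F4
  -> R3 @ bar 3 tick 3 v(2, 3): D5 above F4
  -> R1 @ bar 4 tick 0 v(0, 2): G3/D5 P5 -> F3/C5 P5 similar
  -> R3 @ bar 4 tick 0 v(0, 1): F3 above E3
  -> R3 @ bar 4 tick 0 v(2, 3): C5 above G4
  -> R4 @ bar 4 tick 0 v(0, 1): F3/E3 m2 untreated
  -> R4 @ bar 4 tick 0 v(0, 3): F3/G4 M2 untreated
  -> R7 @ bar 4 tick 0 v(1,): G4->E3 leap 15st
  -> R3 @ bar 4 tick 1 v(0, 1): F3 above E3
  -> R3 @ bar 4 tick 1 v(2, 3): C5 above G4
  -> R3 @ bar 4 tick 2 v(0, 1): F3 above E3
  -> R3 @ bar 4 tick 2 v(2, 3): C5 above G4
  -> R3 @ bar 4 tick 3 v(0, 1): F3 above E3
  -> R3 @ bar 4 tick 3 v(2, 3): C5 above G4
  -> R4 @ bar 5 tick 0 v(0, 2): E3/D4 m7 untreated
  -> R7 @ bar 5 tick 0 v(2,): C5->D4 leap 10st
  -> R1 @ bar 6 tick 0 v(1, 3): C4/G4 P5 -> D4/A4 P5 similar
  -> R2 @ bar 6 tick 0 v(1, 2): C4/D4 M2 -> D4/A4 P5 similar
  -> R2 @ bar 6 tick 0 v(2, 3): D4/G4 P4 -> A4/A4 P1 similar
  -> R1 @ bar 7 tick 0 v(1, 2): D4/A4 P5 -> E4/B4 P5 similar
  -> R1 @ bar 7 tick 0 v(1, 3): D4/A4 P5 -> E4/B4 P5 similar
  -> R1 @ bar 7 tick 0 v(2, 3): A4/A4 P1 -> B4/B4 P1 similar

(1, 0, R3, (2, 3))
(1, 0, R4, (0, 3))
(1, 0, R7, (3,))
(1, 1, R3, (2, 3))
(1, 2, R3, (2, 3))
(1, 3, R3, (2, 3))
(2, 0, R3, (2, 3))
(2, 0, R4, (0, 3))
(2, 1, R3, (2, 3))
(2, 2, R3, (2, 3))
(2, 3, R3, (2, 3))
(3, 0, R1, (0, 2))
(3, 0, R2, (0, 1))
(3, 0, R2, (1, 2))
(3, 0, R3, (2, 3))
(3, 0, R4, (0, 3))
(3, 0, R7, (1,))
(3, 1, R3, (2, 3))
(3, 2, R3, (2, 3))
(3, 3, R3, (2, 3))
(4, 0, R1, (0, 2))
(4, 0, R3, (0, 1))
(4, 0, R3, (2, 3))
(4, 0, R4, (0, 1))
(4, 0, R4, (0, 3))
(4, 0, R7, (1,))
(4, 1, R3, (0, 1))
(4, 1, R3, (2, 3))
(4, 2, R3, (0, 1))
(4, 2, R3, (2, 3))
(4, 3, R3, (0, 1))
(4, 3, R3, (2, 3))
(5, 0, R4, (0, 2))
(5, 0, R7, (2,))
(6, 0, R1, (1, 3))
(6, 0, R2, (1, 2))
(6, 0, R2, (2, 3))
(7, 0, R1, (1, 2))
(7, 0, R1, (1, 3))
(7, 0, R1, (2, 3))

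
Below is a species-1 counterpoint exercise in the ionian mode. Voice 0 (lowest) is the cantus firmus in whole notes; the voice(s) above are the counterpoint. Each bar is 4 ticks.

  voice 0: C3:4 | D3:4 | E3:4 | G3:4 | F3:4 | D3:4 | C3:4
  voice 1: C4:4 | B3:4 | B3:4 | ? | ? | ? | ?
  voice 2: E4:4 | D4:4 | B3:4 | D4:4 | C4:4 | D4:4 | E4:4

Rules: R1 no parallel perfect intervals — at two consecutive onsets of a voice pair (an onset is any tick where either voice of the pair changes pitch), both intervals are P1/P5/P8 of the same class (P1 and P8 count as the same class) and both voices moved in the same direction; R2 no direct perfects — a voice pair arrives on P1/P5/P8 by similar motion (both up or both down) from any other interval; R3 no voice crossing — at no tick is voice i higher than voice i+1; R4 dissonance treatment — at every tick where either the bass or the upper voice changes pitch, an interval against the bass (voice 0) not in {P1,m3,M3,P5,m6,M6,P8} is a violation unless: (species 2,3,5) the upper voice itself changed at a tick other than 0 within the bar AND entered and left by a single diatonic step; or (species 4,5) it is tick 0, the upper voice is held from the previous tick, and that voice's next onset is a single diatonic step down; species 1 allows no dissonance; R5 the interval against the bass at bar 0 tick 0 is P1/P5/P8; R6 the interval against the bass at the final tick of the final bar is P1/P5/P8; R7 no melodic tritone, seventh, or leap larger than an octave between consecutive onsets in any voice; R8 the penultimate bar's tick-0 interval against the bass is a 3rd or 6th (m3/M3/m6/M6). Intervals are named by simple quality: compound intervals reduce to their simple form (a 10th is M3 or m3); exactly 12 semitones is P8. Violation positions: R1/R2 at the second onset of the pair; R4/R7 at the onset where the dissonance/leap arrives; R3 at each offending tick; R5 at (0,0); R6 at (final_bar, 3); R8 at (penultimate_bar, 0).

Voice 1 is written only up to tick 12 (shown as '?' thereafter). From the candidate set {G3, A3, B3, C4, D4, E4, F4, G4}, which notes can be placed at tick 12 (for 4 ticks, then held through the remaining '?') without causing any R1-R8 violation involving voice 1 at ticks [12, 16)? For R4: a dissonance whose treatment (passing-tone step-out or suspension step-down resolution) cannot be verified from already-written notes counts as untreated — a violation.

{B3, G3}

G3: legal
A3: violates R4
B3: legal
C4: violates R4
D4: violates R1
E4: violates R3
F4: violates R3,R4,R7
G4: violates R2,R3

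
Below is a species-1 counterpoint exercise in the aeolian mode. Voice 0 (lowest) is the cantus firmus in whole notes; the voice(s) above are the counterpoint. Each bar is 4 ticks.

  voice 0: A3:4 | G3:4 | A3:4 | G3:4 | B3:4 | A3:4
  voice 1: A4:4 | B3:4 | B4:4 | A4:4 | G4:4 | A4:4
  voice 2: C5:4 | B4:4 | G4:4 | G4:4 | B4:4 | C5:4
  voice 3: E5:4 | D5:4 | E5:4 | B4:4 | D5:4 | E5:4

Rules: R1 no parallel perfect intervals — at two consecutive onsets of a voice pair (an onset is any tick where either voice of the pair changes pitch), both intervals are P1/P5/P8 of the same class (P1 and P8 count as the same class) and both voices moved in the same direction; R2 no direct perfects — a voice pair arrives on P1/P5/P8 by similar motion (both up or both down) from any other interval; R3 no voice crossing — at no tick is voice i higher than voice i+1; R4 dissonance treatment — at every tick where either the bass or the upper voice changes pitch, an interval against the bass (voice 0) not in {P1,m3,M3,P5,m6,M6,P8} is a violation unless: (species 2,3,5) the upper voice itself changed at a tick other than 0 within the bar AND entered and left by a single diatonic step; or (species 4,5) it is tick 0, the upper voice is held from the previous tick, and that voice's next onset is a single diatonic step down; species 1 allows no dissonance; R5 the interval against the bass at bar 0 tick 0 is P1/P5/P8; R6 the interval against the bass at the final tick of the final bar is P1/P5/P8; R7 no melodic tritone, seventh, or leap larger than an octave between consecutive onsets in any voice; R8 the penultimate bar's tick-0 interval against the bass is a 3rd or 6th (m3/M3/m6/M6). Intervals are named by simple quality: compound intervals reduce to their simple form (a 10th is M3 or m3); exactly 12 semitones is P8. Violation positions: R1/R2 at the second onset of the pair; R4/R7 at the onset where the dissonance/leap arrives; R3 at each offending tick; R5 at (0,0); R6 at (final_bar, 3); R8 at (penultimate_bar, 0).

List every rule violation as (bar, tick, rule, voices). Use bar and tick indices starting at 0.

bar 0: v0=A3 v1=A4 v2=C5 v3=E5 downbeat P5
bar 1: v0=G3 v1=B3 v2=B4 v3=D5 downbeat P5
bar 2: v0=A3 v1=B4 v2=G4 v3=E5 downbeat P5
bar 3: v0=G3 v1=A4 v2=G4 v3=B4 downbeat M3
bar 4: v0=B3 v1=G4 v2=B4 v3=D5 downbeat m3
bar 5: v0=A3 v1=A4 v2=C5 v3=E5 downbeat P5
  -> R5 @ bar 0 tick 0 v(0, 2): opens on m3
  -> R1 @ bar 1 tick 0 v(0, 3): A3/E5 P5 -> G3/D5 P5 similar
  -> R2 @ bar 1 tick 0 v(1, 2): A4/C5 m3 -> B3/B4 P8 similar
  -> R7 @ bar 1 tick 0 v(1,): A4->B3 leap 10st
  -> R1 @ bar 2 tick 0 v(0, 3): G3/D5 P5 -> A3/E5 P5 similar
  -> R3 @ bar 2 tick 0 v(1, 2): B4 above G4
  -> R4 @ bar 2 tick 0 v(0, 1): A3/B4 M2 untreated
  -> R4 @ bar 2 tick 0 v(0, 2): A3/G4 m7 untreated
  -> R3 @ bar 2 tick 1 v(1, 2): B4 above G4
  -> R3 @ bar 2 tick 2 v(1, 2): B4 above G4
  -> R3 @ bar 2 tick 3 v(1, 2): B4 above G4
  -> R3 @ bar 3 tick 0 v(1, 2): A4 above G4
  -> R4 @ bar 3 tick 0 v(0, 1): G3/A4 M2 untreated
  -> R3 @ bar 3 tick 1 v(1, 2): A4 above G4
  -> R3 @ bar 3 tick 2 v(1, 2): A4 above G4
  -> R3 @ bar 3 tick 3 v(1, 2): A4 above G4
  -> R1 @ bar 4 tick 0 v(0, 2): G3/G4 P8 -> B3/B4 P8 similar
  -> R8 @ bar 4 tick 0 v(0, 2): penult P8 not 3rd/6th
  -> R1 @ bar 5 tick 0 v(1, 3): G4/D5 P5 -> A4/E5 P5 similar
  -> R6 @ bar 5 tick 3 v(0, 2): closes on m3

(0, 0, R5, (0, 2))
(1, 0, R1, (0, 3))
(1, 0, R2, (1, 2))
(1, 0, R7, (1,))
(2, 0, R1, (0, 3))
(2, 0, R3, (1, 2))
(2, 0, R4, (0, 1))
(2, 0, R4, (0, 2))
(2, 1, R3, (1, 2))
(2, 2, R3, (1, 2))
(2, 3, R3, (1, 2))
(3, 0, R3, (1, 2))
(3, 0, R4, (0, 1))
(3, 1, R3, (1, 2))
(3, 2, R3, (1, 2))
(3, 3, R3, (1, 2))
(4, 0, R1, (0, 2))
(4, 0, R8, (0, 2))
(5, 0, R1, (1, 3))
(5, 3, R6, (0, 2))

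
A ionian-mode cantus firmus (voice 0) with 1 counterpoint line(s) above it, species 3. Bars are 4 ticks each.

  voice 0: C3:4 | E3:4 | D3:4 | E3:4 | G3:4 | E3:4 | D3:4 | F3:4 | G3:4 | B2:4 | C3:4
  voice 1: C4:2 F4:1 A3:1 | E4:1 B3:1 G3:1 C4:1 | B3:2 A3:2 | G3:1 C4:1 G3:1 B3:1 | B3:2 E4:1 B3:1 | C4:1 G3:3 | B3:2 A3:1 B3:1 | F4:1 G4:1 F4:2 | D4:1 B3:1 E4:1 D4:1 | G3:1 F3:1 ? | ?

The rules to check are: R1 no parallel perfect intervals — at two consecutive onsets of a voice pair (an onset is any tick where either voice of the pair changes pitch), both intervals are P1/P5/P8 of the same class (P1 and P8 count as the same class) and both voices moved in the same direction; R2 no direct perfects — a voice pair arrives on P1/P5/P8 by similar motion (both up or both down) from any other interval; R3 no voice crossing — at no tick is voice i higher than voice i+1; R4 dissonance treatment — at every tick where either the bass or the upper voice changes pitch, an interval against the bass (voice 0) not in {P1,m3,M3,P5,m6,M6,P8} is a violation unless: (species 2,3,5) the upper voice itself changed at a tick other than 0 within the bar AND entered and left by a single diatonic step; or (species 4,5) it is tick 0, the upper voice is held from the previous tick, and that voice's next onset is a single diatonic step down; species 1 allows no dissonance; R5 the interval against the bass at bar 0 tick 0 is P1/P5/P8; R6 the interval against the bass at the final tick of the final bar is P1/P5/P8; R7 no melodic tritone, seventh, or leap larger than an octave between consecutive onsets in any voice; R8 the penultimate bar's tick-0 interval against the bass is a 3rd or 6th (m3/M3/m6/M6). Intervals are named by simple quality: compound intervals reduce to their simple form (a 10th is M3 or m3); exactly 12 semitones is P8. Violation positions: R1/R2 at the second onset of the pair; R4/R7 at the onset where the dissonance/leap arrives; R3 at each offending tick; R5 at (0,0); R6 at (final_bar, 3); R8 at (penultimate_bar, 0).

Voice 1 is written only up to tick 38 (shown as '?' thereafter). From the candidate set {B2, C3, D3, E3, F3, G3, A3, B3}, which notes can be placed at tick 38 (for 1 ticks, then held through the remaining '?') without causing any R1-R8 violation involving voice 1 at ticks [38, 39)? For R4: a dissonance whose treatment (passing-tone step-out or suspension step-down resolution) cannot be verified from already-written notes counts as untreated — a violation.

B2: violates R7
C3: violates R4
D3: legal
E3: violates R4
F3: legal
G3: legal
A3: violates R4
B3: violates R7

{D3, F3, G3}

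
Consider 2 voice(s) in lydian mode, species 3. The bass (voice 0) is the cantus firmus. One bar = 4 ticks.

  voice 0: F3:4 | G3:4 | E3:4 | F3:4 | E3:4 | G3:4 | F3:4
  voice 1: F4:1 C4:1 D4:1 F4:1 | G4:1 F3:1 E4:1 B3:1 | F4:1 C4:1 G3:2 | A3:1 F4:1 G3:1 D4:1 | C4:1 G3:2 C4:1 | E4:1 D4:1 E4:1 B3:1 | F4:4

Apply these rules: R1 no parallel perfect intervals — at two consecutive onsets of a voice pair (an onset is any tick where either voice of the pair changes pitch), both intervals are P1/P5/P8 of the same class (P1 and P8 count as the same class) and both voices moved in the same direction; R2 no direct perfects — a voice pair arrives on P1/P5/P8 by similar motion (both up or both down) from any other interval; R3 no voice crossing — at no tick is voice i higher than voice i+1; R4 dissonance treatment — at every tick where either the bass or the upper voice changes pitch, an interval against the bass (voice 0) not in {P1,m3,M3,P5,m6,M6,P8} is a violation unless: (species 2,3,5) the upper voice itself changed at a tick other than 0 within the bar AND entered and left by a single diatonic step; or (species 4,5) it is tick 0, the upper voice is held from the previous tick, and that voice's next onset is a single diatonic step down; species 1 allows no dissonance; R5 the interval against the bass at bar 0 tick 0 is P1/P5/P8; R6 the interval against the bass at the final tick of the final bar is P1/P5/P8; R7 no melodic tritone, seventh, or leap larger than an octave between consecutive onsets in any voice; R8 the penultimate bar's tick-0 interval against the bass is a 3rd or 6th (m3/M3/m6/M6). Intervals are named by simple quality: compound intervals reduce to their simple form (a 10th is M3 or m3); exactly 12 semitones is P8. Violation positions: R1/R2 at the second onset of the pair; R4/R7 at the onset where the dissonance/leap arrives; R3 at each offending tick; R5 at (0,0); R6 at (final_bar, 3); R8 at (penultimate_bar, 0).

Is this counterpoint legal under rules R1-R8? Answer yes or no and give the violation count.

No (10 violations)

bar 0: v0=F3 v1=F4 (P8)
bar 1: v0=G3 v1=G4 (P8)
bar 2: v0=E3 v1=F4 (m2)
bar 3: v0=F3 v1=A3 (M3)
bar 4: v0=E3 v1=C4 (m6)
bar 5: v0=G3 v1=E4 (M6)
bar 6: v0=F3 v1=F4 (P8)
  R1 @ bar1.0: F3/F4 P8 -> G3/G4 P8 similar
  R3 @ bar1.1: G3 above F3
  R4 @ bar1.1: G3/F3 M2 untreated
  R7 @ bar1.1: G4->F3 leap 14st
  R7 @ bar1.2: F3->E4 leap 11st
  R4 @ bar2.0: E3/F4 m2 untreated
  R7 @ bar2.0: B3->F4 leap 6st
  R4 @ bar3.2: F3/G3 M2 untreated
  R7 @ bar3.2: F4->G3 leap 10st
  R7 @ bar6.0: B3->F4 leap 6st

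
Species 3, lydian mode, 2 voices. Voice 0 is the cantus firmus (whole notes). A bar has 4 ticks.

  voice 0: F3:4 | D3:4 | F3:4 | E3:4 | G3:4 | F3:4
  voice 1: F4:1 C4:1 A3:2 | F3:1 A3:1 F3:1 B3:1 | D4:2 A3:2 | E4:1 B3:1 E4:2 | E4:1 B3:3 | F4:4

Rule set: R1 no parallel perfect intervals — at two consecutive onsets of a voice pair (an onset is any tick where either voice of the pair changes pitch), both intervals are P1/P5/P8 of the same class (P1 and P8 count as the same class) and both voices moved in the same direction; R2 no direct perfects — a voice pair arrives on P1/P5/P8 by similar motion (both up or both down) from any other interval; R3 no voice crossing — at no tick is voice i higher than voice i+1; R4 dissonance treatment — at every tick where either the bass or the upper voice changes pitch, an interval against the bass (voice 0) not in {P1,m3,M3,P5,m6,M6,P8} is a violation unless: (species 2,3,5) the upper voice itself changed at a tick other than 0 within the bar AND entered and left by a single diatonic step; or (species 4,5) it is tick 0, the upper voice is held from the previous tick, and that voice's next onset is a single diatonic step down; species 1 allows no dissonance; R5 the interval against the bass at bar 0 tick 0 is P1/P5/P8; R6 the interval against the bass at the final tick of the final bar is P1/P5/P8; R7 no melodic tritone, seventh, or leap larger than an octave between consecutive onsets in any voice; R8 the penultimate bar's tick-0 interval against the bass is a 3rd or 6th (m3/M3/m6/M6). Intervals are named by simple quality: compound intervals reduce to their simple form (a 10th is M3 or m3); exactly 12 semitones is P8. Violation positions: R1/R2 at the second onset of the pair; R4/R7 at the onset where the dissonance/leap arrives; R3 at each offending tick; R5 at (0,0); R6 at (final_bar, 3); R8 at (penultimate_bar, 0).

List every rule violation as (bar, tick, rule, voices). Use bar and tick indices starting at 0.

(1, 3, R7, (1,))
(5, 0, R7, (1,))

bar 0: v0=F3 v1=F4 downbeat P8
bar 1: v0=D3 v1=F3 downbeat m3
bar 2: v0=F3 v1=D4 downbeat M6
bar 3: v0=E3 v1=E4 downbeat P8
bar 4: v0=G3 v1=E4 downbeat M6
bar 5: v0=F3 v1=F4 downbeat P8
  -> R7 @ bar 1 tick 3 v(1,): F3->B3 leap 6st
  -> R7 @ bar 5 tick 0 v(1,): B3->F4 leap 6st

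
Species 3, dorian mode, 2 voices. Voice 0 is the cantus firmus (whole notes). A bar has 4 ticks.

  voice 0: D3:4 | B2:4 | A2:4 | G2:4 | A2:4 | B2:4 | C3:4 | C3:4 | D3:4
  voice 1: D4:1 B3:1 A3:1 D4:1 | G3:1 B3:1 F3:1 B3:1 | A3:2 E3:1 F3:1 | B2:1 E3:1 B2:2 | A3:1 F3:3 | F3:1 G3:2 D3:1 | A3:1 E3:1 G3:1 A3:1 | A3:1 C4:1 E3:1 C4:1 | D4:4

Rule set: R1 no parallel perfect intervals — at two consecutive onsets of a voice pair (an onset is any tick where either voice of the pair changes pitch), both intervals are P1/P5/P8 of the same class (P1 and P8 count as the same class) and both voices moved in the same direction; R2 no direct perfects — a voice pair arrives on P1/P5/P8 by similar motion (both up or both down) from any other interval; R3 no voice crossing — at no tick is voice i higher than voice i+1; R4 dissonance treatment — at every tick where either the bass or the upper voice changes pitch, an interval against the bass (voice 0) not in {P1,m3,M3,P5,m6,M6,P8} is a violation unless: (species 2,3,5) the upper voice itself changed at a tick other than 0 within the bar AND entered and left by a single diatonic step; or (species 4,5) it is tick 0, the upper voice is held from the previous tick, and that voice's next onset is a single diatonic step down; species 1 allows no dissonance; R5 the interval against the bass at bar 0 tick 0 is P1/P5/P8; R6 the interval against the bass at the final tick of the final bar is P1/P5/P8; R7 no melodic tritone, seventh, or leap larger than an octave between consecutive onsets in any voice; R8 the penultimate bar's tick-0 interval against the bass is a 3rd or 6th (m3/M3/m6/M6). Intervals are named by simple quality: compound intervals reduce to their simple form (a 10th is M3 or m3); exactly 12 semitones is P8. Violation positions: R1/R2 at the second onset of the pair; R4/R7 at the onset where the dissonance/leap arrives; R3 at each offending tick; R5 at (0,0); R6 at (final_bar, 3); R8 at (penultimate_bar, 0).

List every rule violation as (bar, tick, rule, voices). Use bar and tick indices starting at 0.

bar 0: v0=D3 v1=D4 downbeat P8
bar 1: v0=B2 v1=G3 downbeat m6
bar 2: v0=A2 v1=A3 downbeat P8
bar 3: v0=G2 v1=B2 downbeat M3
bar 4: v0=A2 v1=A3 downbeat P8
bar 5: v0=B2 v1=F3 downbeat TT
bar 6: v0=C3 v1=A3 downbeat M6
bar 7: v0=C3 v1=A3 downbeat M6
bar 8: v0=D3 v1=D4 downbeat P8
  -> R4 @ bar 1 tick 2 v(0, 1): B2/F3 TT untreated
  -> R7 @ bar 1 tick 2 v(1,): B3->F3 leap 6st
  -> R7 @ bar 1 tick 3 v(1,): F3->B3 leap 6st
  -> R1 @ bar 2 tick 0 v(0, 1): B2/B3 P8 -> A2/A3 P8 similar
  -> R7 @ bar 3 tick 0 v(1,): F3->B2 leap 6st
  -> R2 @ bar 4 tick 0 v(0, 1): G2/B2 M3 -> A2/A3 P8 similar
  -> R7 @ bar 4 tick 0 v(1,): B2->A3 leap 10st
  -> R4 @ bar 5 tick 0 v(0, 1): B2/F3 TT untreated
  -> R1 @ bar 8 tick 0 v(0, 1): C3/C4 P8 -> D3/D4 P8 similar

(1, 2, R4, (0, 1))
(1, 2, R7, (1,))
(1, 3, R7, (1,))
(2, 0, R1, (0, 1))
(3, 0, R7, (1,))
(4, 0, R2, (0, 1))
(4, 0, R7, (1,))
(5, 0, R4, (0, 1))
(8, 0, R1, (0, 1))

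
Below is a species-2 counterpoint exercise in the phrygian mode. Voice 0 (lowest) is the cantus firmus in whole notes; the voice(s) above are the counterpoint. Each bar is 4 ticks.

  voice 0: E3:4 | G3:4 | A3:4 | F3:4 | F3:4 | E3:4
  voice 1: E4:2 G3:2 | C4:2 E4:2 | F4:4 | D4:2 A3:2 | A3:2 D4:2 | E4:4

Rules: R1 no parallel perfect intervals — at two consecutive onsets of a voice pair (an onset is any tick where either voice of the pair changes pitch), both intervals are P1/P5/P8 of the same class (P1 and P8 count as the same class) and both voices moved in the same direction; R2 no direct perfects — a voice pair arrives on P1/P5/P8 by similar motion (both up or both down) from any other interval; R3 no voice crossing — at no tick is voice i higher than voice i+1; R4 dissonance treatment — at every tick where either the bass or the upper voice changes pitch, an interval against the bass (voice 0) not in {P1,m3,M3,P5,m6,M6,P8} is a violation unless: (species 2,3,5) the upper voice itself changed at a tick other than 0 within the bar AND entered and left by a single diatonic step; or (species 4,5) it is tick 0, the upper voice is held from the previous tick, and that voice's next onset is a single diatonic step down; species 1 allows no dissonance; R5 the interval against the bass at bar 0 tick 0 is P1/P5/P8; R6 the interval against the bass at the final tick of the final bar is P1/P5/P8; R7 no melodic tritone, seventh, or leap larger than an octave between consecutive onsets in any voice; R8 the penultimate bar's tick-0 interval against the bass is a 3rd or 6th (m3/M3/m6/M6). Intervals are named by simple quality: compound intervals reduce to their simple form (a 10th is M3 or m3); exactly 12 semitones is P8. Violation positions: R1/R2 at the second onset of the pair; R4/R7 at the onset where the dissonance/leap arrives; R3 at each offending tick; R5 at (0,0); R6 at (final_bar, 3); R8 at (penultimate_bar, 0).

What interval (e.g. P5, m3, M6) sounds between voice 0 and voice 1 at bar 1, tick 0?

P4

voice 0=G3 voice 1=C4 -> P4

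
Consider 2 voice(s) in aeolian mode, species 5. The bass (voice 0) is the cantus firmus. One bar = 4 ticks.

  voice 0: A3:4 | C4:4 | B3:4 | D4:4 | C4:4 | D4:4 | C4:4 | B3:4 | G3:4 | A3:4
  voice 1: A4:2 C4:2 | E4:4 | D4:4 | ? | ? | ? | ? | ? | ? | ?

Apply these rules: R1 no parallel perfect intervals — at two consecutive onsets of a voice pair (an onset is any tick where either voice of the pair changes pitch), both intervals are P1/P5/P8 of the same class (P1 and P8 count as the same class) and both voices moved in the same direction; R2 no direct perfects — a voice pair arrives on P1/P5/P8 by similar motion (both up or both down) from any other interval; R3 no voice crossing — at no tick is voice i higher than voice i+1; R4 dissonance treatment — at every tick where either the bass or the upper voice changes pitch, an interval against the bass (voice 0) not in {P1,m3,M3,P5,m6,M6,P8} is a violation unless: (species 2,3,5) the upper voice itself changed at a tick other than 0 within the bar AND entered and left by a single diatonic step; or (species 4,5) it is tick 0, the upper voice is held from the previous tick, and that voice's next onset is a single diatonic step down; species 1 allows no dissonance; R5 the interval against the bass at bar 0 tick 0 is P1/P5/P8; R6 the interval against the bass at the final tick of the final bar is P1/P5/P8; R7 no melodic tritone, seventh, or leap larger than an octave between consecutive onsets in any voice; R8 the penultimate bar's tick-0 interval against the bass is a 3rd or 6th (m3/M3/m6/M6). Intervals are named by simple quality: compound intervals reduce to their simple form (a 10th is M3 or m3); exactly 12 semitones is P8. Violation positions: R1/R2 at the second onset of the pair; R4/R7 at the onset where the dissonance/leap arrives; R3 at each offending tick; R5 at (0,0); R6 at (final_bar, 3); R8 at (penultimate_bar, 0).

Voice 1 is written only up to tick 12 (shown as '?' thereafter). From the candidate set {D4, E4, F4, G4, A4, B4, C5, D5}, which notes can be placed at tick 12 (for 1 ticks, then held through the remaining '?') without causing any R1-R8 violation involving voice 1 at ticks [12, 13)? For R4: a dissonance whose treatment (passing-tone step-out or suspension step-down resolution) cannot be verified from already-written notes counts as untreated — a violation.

D4: legal
E4: violates R4
F4: legal
G4: violates R4
A4: violates R2
B4: legal
C5: violates R4,R7
D5: violates R2

{B4, D4, F4}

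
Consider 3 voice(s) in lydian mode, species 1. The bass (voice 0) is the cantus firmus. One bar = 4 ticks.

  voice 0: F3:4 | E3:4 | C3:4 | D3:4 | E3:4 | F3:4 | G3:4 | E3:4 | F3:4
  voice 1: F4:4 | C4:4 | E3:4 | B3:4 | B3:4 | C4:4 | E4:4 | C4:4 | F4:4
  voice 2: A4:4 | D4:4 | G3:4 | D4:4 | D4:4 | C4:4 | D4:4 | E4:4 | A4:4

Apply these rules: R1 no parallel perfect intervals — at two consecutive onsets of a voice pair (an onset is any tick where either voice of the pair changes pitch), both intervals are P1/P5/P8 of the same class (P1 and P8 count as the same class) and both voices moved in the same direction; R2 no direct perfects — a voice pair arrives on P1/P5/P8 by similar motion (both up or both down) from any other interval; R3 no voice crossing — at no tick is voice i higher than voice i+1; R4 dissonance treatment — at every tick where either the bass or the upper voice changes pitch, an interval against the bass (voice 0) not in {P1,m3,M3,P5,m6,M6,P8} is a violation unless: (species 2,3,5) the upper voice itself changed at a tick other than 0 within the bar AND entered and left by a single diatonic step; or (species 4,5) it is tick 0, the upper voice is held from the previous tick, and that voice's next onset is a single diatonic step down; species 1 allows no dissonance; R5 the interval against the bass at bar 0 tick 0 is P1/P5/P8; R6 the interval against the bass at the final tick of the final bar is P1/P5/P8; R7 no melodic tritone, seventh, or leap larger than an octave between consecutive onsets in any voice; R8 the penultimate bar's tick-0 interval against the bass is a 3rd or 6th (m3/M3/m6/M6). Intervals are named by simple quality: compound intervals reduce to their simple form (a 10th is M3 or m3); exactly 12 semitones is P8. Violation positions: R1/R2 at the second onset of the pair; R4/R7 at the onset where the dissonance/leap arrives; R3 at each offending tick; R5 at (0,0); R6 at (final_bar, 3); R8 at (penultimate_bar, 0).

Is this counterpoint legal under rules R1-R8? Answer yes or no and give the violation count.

No (14 violations)

bar 0: v0=F3 v1=F4 v2=A4 (M3)
bar 1: v0=E3 v1=C4 v2=D4 (m7)
bar 2: v0=C3 v1=E3 v2=G3 (P5)
bar 3: v0=D3 v1=B3 v2=D4 (P8)
bar 4: v0=E3 v1=B3 v2=D4 (m7)
bar 5: v0=F3 v1=C4 v2=C4 (P5)
bar 6: v0=G3 v1=E4 v2=D4 (P5)
bar 7: v0=E3 v1=C4 v2=E4 (P8)
bar 8: v0=F3 v1=F4 v2=A4 (M3)
  R5 @ bar0.0: opens on M3
  R4 @ bar1.0: E3/D4 m7 untreated
  R2 @ bar2.0: E3/D4 m7 -> C3/G3 P5 similar
  R2 @ bar3.0: C3/G3 P5 -> D3/D4 P8 similar
  R4 @ bar4.0: E3/D4 m7 untreated
  R1 @ bar5.0: E3/B3 P5 -> F3/C4 P5 similar
  R1 @ bar6.0: F3/C4 P5 -> G3/D4 P5 similar
  R3 @ bar6.0: E4 above D4
  R3 @ bar6.1: E4 above D4
  R3 @ bar6.2: E4 above D4
  R3 @ bar6.3: E4 above D4
  R8 @ bar7.0: penult P8 not 3rd/6th
  R2 @ bar8.0: E3/C4 m6 -> F3/F4 P8 similar
  R6 @ bar8.3: closes on M3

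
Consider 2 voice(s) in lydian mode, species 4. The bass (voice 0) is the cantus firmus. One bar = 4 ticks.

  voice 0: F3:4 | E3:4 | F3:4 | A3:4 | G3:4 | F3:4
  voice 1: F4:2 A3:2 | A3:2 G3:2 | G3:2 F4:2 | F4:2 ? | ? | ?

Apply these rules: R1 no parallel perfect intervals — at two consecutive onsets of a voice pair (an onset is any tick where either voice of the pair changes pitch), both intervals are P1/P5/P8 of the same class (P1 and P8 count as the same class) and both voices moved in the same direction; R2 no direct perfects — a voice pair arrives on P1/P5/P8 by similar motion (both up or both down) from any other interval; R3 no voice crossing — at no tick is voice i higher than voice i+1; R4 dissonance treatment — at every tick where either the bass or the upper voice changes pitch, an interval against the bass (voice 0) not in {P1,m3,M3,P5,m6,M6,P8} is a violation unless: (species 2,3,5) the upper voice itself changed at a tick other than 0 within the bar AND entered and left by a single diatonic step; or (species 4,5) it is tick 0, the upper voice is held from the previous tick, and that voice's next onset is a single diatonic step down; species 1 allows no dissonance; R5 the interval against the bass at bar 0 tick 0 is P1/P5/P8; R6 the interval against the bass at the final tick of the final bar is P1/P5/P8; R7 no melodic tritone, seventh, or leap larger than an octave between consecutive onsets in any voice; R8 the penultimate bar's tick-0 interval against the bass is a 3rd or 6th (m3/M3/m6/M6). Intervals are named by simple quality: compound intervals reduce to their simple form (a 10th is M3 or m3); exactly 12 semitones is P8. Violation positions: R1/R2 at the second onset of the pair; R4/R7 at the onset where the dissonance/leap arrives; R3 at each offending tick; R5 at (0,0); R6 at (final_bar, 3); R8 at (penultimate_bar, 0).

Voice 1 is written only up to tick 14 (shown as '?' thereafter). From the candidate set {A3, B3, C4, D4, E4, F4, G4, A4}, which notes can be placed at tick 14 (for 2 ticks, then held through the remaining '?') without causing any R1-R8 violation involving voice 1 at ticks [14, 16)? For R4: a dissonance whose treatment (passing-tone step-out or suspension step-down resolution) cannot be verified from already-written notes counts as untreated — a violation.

{A3, A4, C4, E4, F4}

A3: legal
B3: violates R4,R7
C4: legal
D4: violates R4
E4: legal
F4: legal
G4: violates R4
A4: legal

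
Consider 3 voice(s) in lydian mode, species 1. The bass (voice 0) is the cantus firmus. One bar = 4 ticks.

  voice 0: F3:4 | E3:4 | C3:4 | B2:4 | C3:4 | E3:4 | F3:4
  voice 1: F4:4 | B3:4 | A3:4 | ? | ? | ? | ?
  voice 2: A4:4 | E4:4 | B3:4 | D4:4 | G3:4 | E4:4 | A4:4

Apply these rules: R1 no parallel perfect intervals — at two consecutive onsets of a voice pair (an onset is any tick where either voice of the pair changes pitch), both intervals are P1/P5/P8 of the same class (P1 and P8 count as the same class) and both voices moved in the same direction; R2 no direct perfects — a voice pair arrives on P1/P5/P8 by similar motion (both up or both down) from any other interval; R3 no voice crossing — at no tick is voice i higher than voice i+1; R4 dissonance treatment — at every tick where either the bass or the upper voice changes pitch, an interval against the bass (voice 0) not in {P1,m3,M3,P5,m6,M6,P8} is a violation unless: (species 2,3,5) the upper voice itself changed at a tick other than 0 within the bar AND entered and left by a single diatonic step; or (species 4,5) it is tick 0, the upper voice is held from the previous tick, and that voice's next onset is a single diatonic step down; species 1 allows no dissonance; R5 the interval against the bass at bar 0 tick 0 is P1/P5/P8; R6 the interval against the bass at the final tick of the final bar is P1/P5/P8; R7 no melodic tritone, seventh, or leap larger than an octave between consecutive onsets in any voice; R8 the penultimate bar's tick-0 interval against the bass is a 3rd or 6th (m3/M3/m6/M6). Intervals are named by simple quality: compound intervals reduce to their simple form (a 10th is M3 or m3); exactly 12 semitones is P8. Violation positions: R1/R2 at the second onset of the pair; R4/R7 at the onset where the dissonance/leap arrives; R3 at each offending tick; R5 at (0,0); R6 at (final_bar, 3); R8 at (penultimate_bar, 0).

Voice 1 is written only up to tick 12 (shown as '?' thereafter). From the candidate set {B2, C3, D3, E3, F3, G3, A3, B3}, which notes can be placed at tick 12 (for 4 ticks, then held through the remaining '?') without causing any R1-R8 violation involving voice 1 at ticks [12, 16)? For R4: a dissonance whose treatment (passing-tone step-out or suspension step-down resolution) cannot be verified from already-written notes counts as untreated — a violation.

B2: violates R2,R7
C3: violates R4
D3: legal
E3: violates R4
F3: violates R4
G3: legal
A3: violates R4
B3: legal

{B3, D3, G3}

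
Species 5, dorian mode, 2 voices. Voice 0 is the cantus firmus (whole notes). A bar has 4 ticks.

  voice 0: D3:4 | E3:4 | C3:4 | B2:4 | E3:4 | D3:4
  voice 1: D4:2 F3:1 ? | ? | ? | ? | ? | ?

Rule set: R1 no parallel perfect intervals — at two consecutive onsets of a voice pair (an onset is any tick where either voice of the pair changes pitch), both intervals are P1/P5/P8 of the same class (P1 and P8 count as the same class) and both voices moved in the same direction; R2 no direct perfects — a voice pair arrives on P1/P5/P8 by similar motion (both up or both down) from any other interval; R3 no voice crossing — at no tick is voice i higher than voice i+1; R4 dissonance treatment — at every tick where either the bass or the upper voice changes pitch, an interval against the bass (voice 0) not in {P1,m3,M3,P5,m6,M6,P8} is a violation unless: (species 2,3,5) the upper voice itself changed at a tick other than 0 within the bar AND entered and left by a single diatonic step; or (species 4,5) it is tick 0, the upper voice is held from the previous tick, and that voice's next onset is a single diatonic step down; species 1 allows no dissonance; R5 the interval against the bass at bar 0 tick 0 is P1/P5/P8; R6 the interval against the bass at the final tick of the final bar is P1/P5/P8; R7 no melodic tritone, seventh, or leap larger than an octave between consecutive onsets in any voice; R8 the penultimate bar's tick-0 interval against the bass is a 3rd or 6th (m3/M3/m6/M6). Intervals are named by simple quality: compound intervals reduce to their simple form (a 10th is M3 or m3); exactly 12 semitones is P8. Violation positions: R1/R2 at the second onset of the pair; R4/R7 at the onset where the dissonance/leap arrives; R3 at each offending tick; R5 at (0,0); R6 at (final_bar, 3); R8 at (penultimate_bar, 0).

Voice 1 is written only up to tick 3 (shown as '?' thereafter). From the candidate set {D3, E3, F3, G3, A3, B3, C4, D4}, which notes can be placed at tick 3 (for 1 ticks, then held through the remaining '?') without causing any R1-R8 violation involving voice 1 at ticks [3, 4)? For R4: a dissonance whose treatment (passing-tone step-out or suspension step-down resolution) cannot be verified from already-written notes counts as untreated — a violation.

D3: legal
E3: violates R4
F3: legal
G3: violates R4
A3: legal
B3: violates R7
C4: violates R4
D4: legal

{A3, D3, D4, F3}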